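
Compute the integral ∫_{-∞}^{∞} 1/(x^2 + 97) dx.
sqrt(97)*pi/97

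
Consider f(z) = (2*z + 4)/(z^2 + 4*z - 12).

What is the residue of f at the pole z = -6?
1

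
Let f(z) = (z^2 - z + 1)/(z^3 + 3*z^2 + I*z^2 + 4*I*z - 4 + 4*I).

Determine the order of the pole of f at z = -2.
Factor the denominator:
  z^3 + 3*z^2 + I*z^2 + 4*I*z - 4 + 4*I = (z + 2)^2*(z - 1 + I)

The numerator P(z) = z^2 - z + 1 has P(-2) = 7 ≠ 0, so no factor of (z + 2) cancels.
Near z = -2 we can therefore write f(z) = g(z)/(z + 2)^2 with g analytic at -2 and g(-2) ≠ 0 (g is the numerator divided by the remaining denominator factors).

Hence z = -2 is a pole of order 2.

Final answer: 2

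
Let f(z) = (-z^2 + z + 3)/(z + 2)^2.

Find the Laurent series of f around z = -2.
Put w = z - (-2), i.e. z = w - 2. The denominator is w^2, so it suffices to rewrite the numerator in powers of w.

P(z) = -z^2 + z + 3
P(w - 2) = -3 + 5*w - w^2

Dividing each term by w^2:
  f = -3/w^2 + 5/w - 1

Substituting back w = z + 2:
  f(z) = -3/(z + 2)^2 + 5/(z + 2) - 1

The series is finite because the numerator is a polynomial; the negative powers form the principal part, and the coefficient of 1/(z + 2) gives Res(f, -2) = 5.

Final answer: -3/(z + 2)^2 + 5/(z + 2) - 1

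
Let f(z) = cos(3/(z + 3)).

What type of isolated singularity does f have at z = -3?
essential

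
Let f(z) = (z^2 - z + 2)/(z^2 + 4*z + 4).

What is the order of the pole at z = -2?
2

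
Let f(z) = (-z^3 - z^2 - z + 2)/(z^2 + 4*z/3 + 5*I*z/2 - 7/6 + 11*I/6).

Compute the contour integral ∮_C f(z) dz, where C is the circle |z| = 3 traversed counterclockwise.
By the residue theorem, ∮_C f(z) dz = 2πi · (sum of the residues of f at the poles inside |z| = 3).

The denominator factors as (z + 1/3 + 3*I/2)*(z + 1 + I), so the singularities of f are simple poles at z = -1/3 - 3*I/2, z = -1 - I.
  |-1/3 - 3*I/2|² = 85/36 < 9 = 3², so this pole is inside the contour.
  |-1 - I|² = 2 < 9 = 3², so this pole is inside the contour.

With P(z) = -z^3 - z^2 - z + 2 and Q(z) = z^2 + 4*z/3 + 5*I*z/2 - 7/6 + 11*I/6, each pole is simple, so Res(f, z₀) = P(z₀)/Q'(z₀) with Q'(z) = 2*z + 4/3 + 5*I/2.
  Res(f, -1/3 - 3*I/2) = P(-1/3 - 3*I/2)/Q'(-1/3 - 3*I/2) = (61/27 - 19*I/8)/(2/3 - I/2) = 3491/900 - 49*I/75
  Res(f, -1 - I) = P(-1 - I)/Q'(-1 - I) = (1 + I)/(-2/3 + I/2) = -6/25 - 42*I/25

Sum of residues inside C: 131/36 - 7*I/3
∮_C f(z) dz = 2πi · (131/36 - 7*I/3) = pi*(14/3 + 131*I/18)

Final answer: pi*(14/3 + 131*I/18)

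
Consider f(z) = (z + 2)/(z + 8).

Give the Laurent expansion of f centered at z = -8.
Put w = z - (-8), i.e. z = w - 8. The denominator is w, so it suffices to rewrite the numerator in powers of w.

P(z) = z + 2
P(w - 8) = -6 + w

Dividing each term by w:
  f = -6/w + 1

Substituting back w = z + 8:
  f(z) = -6/(z + 8) + 1

The series is finite because the numerator is a polynomial; the negative powers form the principal part, and the coefficient of 1/(z + 8) gives Res(f, -8) = -6.

Final answer: -6/(z + 8) + 1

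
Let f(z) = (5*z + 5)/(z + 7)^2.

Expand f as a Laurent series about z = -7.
Put w = z - (-7), i.e. z = w - 7. The denominator is w^2, so it suffices to rewrite the numerator in powers of w.

P(z) = 5*z + 5
P(w - 7) = -30 + 5*w

Dividing each term by w^2:
  f = -30/w^2 + 5/w

Substituting back w = z + 7:
  f(z) = -30/(z + 7)^2 + 5/(z + 7)

The series is finite because the numerator is a polynomial; the negative powers form the principal part, and the coefficient of 1/(z + 7) gives Res(f, -7) = 5.

Final answer: -30/(z + 7)^2 + 5/(z + 7)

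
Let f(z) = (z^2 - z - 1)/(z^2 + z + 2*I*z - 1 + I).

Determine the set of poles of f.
The singularities of f are the zeros of the denominator. Factoring,
  z^2 + z + 2*I*z - 1 + I = (z + 1 + I)*(z + I)
so the candidates are z = -1 - I, z = -I.

Check the numerator P(z) = z^2 - z - 1 at each one:
  P(-1 - I) = 3*I ≠ 0, so z = -1 - I is a (simple) pole.
  P(-I) = -2 + I ≠ 0, so z = -I is a (simple) pole.

Poles of f: {-1 - I, -I}

Final answer: {-1 - I, -I}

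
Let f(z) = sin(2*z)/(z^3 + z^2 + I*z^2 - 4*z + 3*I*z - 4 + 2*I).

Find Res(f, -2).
Write f(z) = P(z)/Q(z) with P(z) = sin(2*z) and Q(z) = z^3 + z^2 + I*z^2 - 4*z + 3*I*z - 4 + 2*I.
The denominator factors as Q(z) = (z - 2 + I)*(z + 2)*(z + 1), so z = -2 is a simple zero of Q and P is analytic there; z = -2 is therefore a simple pole and
  Res(f, z₀) = P(z₀)/Q'(z₀).

Q'(z) = 3*z^2 + 2*z + 2*I*z - 4 + 3*I, so Q'(-2) = 4 - I.
P(-2) = -sin(4).

Res(f, -2) = (-sin(4))/(4 - I) = (-4/17 - I/17)*sin(4)

Final answer: (-4/17 - I/17)*sin(4)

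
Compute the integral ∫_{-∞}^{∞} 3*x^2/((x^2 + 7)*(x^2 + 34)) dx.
Let f(z) = 3*z^2/((z^2 + 7)*(z^2 + 34)). The denominator has no real zeros and deg Q - deg P = 2 ≥ 2, so the integral of f over the upper semicircle |z| = R tends to 0 as R → ∞. Closing the contour in the upper half-plane,
  ∫_{-∞}^{∞} f(x) dx = 2πi · Σ Res(f, z_k)  over the poles with Im z_k > 0.

Zeros of the denominator: z^2 + 34 = 0 gives z = ±sqrt(34)*I; z^2 + 7 = 0 gives z = ±sqrt(7)*I.
Upper half-plane: z = sqrt(34)*I, z = sqrt(7)*I (simple).

Each pole is a simple zero of Q(z) = z^4 + 41*z^2 + 238, so Res(f, z₀) = P(z₀)/Q'(z₀) with P(z) = 3*z^2, Q'(z) = 4*z^3 + 82*z:
  Res(f, sqrt(34)*I) = (-102)/(-54*sqrt(34)*I) = -sqrt(34)*I/18
  Res(f, sqrt(7)*I) = (-21)/(54*sqrt(7)*I) = sqrt(7)*I/18

Sum of residues: I*(-sqrt(34) + sqrt(7))/18
∫_{-∞}^{∞} f(x) dx = 2πi · (I*(-sqrt(34) + sqrt(7))/18) = pi*(-sqrt(7) + sqrt(34))/9

Final answer: pi*(-sqrt(7) + sqrt(34))/9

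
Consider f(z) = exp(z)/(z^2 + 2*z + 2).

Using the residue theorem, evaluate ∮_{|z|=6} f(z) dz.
By the residue theorem, ∮_C f(z) dz = 2πi · (sum of the residues of f at the poles inside |z| = 6).

The denominator factors as (z + 1 + I)*(z + 1 - I), so the singularities of f are simple poles at z = -1 - I, z = -1 + I.
  |-1 - I|² = 2 < 36 = 6², so this pole is inside the contour.
  |-1 + I|² = 2 < 36 = 6², so this pole is inside the contour.

With P(z) = exp(z) and Q(z) = z^2 + 2*z + 2, each pole is simple, so Res(f, z₀) = P(z₀)/Q'(z₀) with Q'(z) = 2*z + 2.
  Res(f, -1 - I) = P(-1 - I)/Q'(-1 - I) = (exp(-1 - I))/(-2*I) = I*exp(-1 - I)/2
  Res(f, -1 + I) = P(-1 + I)/Q'(-1 + I) = (exp(-1 + I))/(2*I) = -I*exp(-1 + I)/2

Sum of residues inside C: -I*exp(-1 + I)/2 + I*exp(-1 - I)/2
∮_C f(z) dz = 2πi · (-I*exp(-1 + I)/2 + I*exp(-1 - I)/2) = -pi*exp(-1 - I) + pi*exp(-1 + I)

Final answer: -pi*exp(-1 - I) + pi*exp(-1 + I)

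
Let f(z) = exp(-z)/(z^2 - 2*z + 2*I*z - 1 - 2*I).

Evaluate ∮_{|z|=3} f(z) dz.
-I*pi*exp(I) + I*pi*exp(-2 + I)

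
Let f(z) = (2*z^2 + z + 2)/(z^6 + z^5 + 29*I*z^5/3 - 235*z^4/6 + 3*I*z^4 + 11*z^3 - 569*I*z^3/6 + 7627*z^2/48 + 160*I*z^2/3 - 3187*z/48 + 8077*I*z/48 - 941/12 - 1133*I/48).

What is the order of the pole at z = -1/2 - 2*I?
Factor the denominator:
  z^6 + z^5 + 29*I*z^5/3 - 235*z^4/6 + 3*I*z^4 + 11*z^3 - 569*I*z^3/6 + 7627*z^2/48 + 160*I*z^2/3 - 3187*z/48 + 8077*I*z/48 - 941/12 - 1133*I/48 = (z + 1/2 + 2*I)^4*(z - 2 - I/3)*(z + 1 + 2*I)

The numerator P(z) = 2*z^2 + z + 2 has P(-1/2 - 2*I) = -6 + 2*I ≠ 0, so no factor of (z + 1/2 + 2*I) cancels.
Near z = -1/2 - 2*I we can therefore write f(z) = g(z)/(z + 1/2 + 2*I)^4 with g analytic at -1/2 - 2*I and g(-1/2 - 2*I) ≠ 0 (g is the numerator divided by the remaining denominator factors).

Hence z = -1/2 - 2*I is a pole of order 4.

Final answer: 4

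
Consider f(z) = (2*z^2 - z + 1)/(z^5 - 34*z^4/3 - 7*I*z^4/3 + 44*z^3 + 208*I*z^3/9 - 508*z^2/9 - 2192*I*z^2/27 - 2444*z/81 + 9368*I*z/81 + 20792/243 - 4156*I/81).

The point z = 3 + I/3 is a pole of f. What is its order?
Factor the denominator:
  z^5 - 34*z^4/3 - 7*I*z^4/3 + 44*z^3 + 208*I*z^3/9 - 508*z^2/9 - 2192*I*z^2/27 - 2444*z/81 + 9368*I*z/81 + 20792/243 - 4156*I/81 = (z - 3 - I/3)^4*(z + 2/3 - I)

The numerator P(z) = 2*z^2 - z + 1 has P(3 + I/3) = 142/9 + 11*I/3 ≠ 0, so no factor of (z - 3 - I/3) cancels.
Near z = 3 + I/3 we can therefore write f(z) = g(z)/(z - 3 - I/3)^4 with g analytic at 3 + I/3 and g(3 + I/3) ≠ 0 (g is the numerator divided by the remaining denominator factors).

Hence z = 3 + I/3 is a pole of order 4.

Final answer: 4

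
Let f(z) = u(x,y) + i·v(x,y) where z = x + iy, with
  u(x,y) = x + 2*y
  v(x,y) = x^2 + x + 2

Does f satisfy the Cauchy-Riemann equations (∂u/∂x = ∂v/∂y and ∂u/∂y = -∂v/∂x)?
∂u/∂x = 1
∂v/∂y = 0
∂u/∂y = 2
∂v/∂x = 2*x + 1
∂u/∂x ≠ ∂v/∂y and ∂u/∂y ≠ -∂v/∂x; the Cauchy-Riemann equations are not satisfied, so f is not analytic.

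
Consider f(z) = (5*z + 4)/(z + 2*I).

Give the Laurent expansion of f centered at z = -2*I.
Put w = z - (-2*I), i.e. z = w - 2*I. The denominator is w, so it suffices to rewrite the numerator in powers of w.

P(z) = 5*z + 4
P(w - 2*I) = 4 - 10*I + 5*w

Dividing each term by w:
  f = (4 - 10*I)/w + 5

Substituting back w = z + 2*I:
  f(z) = (4 - 10*I)/(z + 2*I) + 5

The series is finite because the numerator is a polynomial; the negative powers form the principal part, and the coefficient of 1/(z + 2*I) gives Res(f, -2*I) = 4 - 10*I.

Final answer: (4 - 10*I)/(z + 2*I) + 5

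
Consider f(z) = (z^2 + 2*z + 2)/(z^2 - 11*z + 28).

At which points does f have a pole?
The singularities of f are the zeros of the denominator. Factoring,
  z^2 - 11*z + 28 = (z - 4)*(z - 7)
so the candidates are z = 4, z = 7.

Check the numerator P(z) = z^2 + 2*z + 2 at each one:
  P(4) = 26 ≠ 0, so z = 4 is a (simple) pole.
  P(7) = 65 ≠ 0, so z = 7 is a (simple) pole.

Poles of f: {4, 7}

Final answer: {4, 7}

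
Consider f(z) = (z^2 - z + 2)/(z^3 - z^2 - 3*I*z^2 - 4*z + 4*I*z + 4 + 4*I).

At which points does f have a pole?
The singularities of f are the zeros of the denominator. Factoring,
  z^3 - z^2 - 3*I*z^2 - 4*z + 4*I*z + 4 + 4*I = (z - 2*I)*(z + 1 - I)*(z - 2)
so the candidates are z = 2*I, z = -1 + I, z = 2.

Check the numerator P(z) = z^2 - z + 2 at each one:
  P(2*I) = -2 - 2*I ≠ 0, so z = 2*I is a (simple) pole.
  P(-1 + I) = 3 - 3*I ≠ 0, so z = -1 + I is a (simple) pole.
  P(2) = 4 ≠ 0, so z = 2 is a (simple) pole.

Poles of f: {-1 + I, 2*I, 2}

Final answer: {-1 + I, 2*I, 2}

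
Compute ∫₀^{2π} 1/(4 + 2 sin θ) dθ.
Call the integral J. The integrand is 2π-periodic and we integrate over a full period, so shifting θ does not change the value (θ → θ + π/2 turns sin θ into cos θ). Hence
  J = ∫₀^{2π} dθ/(4 + 2 cos θ).
Put z = e^{iθ}: then cos θ = (z + 1/z)/2, dθ = dz/(iz), and z runs once counterclockwise around |z| = 1:
  J = ∮_{|z|=1} 1/(4 + 2*(z + 1/z)/2) · dz/(iz) = (2/i) ∮_{|z|=1} dz/(2*z^2 + 8*z + 2).
The roots of 2*z^2 + 8*z + 2 are z = (-4 ± sqrt(4^2 - 2^2))/2, with sqrt(12) = 2*sqrt(3); their product is 1, so only z₊ = -2 + sqrt(3) lies inside the unit circle (z₋ = -2 - sqrt(3) lies outside).
z₊ is a simple zero of q(z) = 2*z^2 + 8*z + 2, so Res(1/q, z₊) = 1/q'(z₊) with q'(z) = 4*z + 8; and q'(z₊) = 2*(z₊ - z₋) = 4*sqrt(3).
Therefore J = (2/i) · 2πi · 1/(4*sqrt(3)) = 2*pi/(2*sqrt(3)) = sqrt(3)*pi/3

Final answer: sqrt(3)*pi/3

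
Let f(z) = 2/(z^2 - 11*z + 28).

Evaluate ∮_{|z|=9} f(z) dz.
By the residue theorem, ∮_C f(z) dz = 2πi · (sum of the residues of f at the poles inside |z| = 9).

The denominator factors as (z - 4)*(z - 7), so the singularities of f are simple poles at z = 4, z = 7.
  |4|² = 16 < 81 = 9², so this pole is inside the contour.
  |7|² = 49 < 81 = 9², so this pole is inside the contour.

With P(z) = 2 and Q(z) = z^2 - 11*z + 28, each pole is simple, so Res(f, z₀) = P(z₀)/Q'(z₀) with Q'(z) = 2*z - 11.
  Res(f, 4) = P(4)/Q'(4) = (2)/(-3) = -2/3
  Res(f, 7) = P(7)/Q'(7) = (2)/(3) = 2/3

Sum of residues inside C: 0
∮_C f(z) dz = 2πi · (0) = 0

Final answer: 0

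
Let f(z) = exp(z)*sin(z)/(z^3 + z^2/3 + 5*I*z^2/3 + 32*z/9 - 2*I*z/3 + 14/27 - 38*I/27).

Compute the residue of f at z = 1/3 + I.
Write f(z) = P(z)/Q(z) with P(z) = exp(z)*sin(z) and Q(z) = z^3 + z^2/3 + 5*I*z^2/3 + 32*z/9 - 2*I*z/3 + 14/27 - 38*I/27.
The denominator factors as Q(z) = (z - 1/3 - I)*(z + 1/3 + 3*I)*(z + 1/3 - I/3), so z = 1/3 + I is a simple zero of Q and P is analytic there; z = 1/3 + I is therefore a simple pole and
  Res(f, z₀) = P(z₀)/Q'(z₀).

Q'(z) = 3*z^2 + 2*z/3 + 10*I*z/3 + 32/9 - 2*I/3, so Q'(1/3 + I) = -20/9 + 28*I/9.
P(1/3 + I) = exp(1/3 + I)*sin(1/3 + I).

Res(f, 1/3 + I) = (exp(1/3 + I)*sin(1/3 + I))/(-20/9 + 28*I/9) = (-45/296 - 63*I/296)*exp(1/3 + I)*sin(1/3 + I)

Final answer: (-45/296 - 63*I/296)*exp(1/3 + I)*sin(1/3 + I)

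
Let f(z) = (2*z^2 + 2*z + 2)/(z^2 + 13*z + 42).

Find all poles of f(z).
The singularities of f are the zeros of the denominator. Factoring,
  z^2 + 13*z + 42 = (z + 7)*(z + 6)
so the candidates are z = -7, z = -6.

Check the numerator P(z) = 2*z^2 + 2*z + 2 at each one:
  P(-7) = 86 ≠ 0, so z = -7 is a (simple) pole.
  P(-6) = 62 ≠ 0, so z = -6 is a (simple) pole.

Poles of f: {-7, -6}

Final answer: {-7, -6}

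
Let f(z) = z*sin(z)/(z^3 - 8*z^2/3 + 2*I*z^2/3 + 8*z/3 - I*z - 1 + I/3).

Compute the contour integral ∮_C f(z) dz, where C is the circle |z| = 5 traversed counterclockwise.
By the residue theorem, ∮_C f(z) dz = 2πi · (sum of the residues of f at the poles inside |z| = 5).

The denominator factors as (z - 1 + I)*(z - 2/3 - I/3)*(z - 1), so the singularities of f are simple poles at z = 1 - I, z = 2/3 + I/3, z = 1.
  |1 - I|² = 2 < 25 = 5², so this pole is inside the contour.
  |2/3 + I/3|² = 5/9 < 25 = 5², so this pole is inside the contour.
  |1|² = 1 < 25 = 5², so this pole is inside the contour.

With P(z) = z*sin(z) and Q(z) = z^3 - 8*z^2/3 + 2*I*z^2/3 + 8*z/3 - I*z - 1 + I/3, each pole is simple, so Res(f, z₀) = P(z₀)/Q'(z₀) with Q'(z) = 3*z^2 - 16*z/3 + 4*I*z/3 + 8/3 - I.
  Res(f, 1 - I) = P(1 - I)/Q'(1 - I) = ((1 - I)*sin(1 - I))/(-4/3 - I/3) = (-9/17 + 15*I/17)*sin(1 - I)
  Res(f, 2/3 + I/3) = P(2/3 + I/3)/Q'(2/3 + I/3) = ((2/3 + I/3)*sin(2/3 + I/3))/(-1/3 - 5*I/9) = (-33/34 + 21*I/34)*sin(2/3 + I/3)
  Res(f, 1) = P(1)/Q'(1) = (sin(1))/(1/3 + I/3) = (3/2 - 3*I/2)*sin(1)

Sum of residues inside C: (3/2 - 3*I/2)*sin(1) + (-33/34 + 21*I/34)*sin(2/3 + I/3) + (-9/17 + 15*I/17)*sin(1 - I)
∮_C f(z) dz = 2πi · ((3/2 - 3*I/2)*sin(1) + (-33/34 + 21*I/34)*sin(2/3 + I/3) + (-9/17 + 15*I/17)*sin(1 - I)) = pi*(-21/17 - 33*I/17)*sin(2/3 + I/3) + pi*(-30/17 - 18*I/17)*sin(1 - I) + pi*(3 + 3*I)*sin(1)

Final answer: pi*(-21/17 - 33*I/17)*sin(2/3 + I/3) + pi*(-30/17 - 18*I/17)*sin(1 - I) + pi*(3 + 3*I)*sin(1)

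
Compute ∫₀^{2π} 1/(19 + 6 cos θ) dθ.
Let J = ∫₀^{2π} dθ/(19 + 6 cos θ).
Put z = e^{iθ}: then cos θ = (z + 1/z)/2, dθ = dz/(iz), and z runs once counterclockwise around |z| = 1:
  J = ∮_{|z|=1} 1/(19 + 6*(z + 1/z)/2) · dz/(iz) = (2/i) ∮_{|z|=1} dz/(6*z^2 + 38*z + 6).
The roots of 6*z^2 + 38*z + 6 are z = (-19 ± sqrt(19^2 - 6^2))/6, with sqrt(325) = 5*sqrt(13); their product is 1, so only z₊ = -19/6 + 5*sqrt(13)/6 lies inside the unit circle (z₋ = -19/6 - 5*sqrt(13)/6 lies outside).
z₊ is a simple zero of q(z) = 6*z^2 + 38*z + 6, so Res(1/q, z₊) = 1/q'(z₊) with q'(z) = 12*z + 38; and q'(z₊) = 6*(z₊ - z₋) = 10*sqrt(13).
Therefore J = (2/i) · 2πi · 1/(10*sqrt(13)) = 2*pi/(5*sqrt(13)) = 2*sqrt(13)*pi/65

Final answer: 2*sqrt(13)*pi/65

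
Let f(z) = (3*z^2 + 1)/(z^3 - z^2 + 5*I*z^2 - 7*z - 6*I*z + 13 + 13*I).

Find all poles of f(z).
{-2 - 3*I, 1 + I, 2 - 3*I}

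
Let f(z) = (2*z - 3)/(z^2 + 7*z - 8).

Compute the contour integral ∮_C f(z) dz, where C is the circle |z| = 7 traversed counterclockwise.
By the residue theorem, ∮_C f(z) dz = 2πi · (sum of the residues of f at the poles inside |z| = 7).

The denominator factors as (z - 1)*(z + 8), so the singularities of f are simple poles at z = 1, z = -8.
  |1|² = 1 < 49 = 7², so this pole is inside the contour.
  |-8|² = 64 > 49 = 7², so this pole is outside the contour.

With P(z) = 2*z - 3 and Q(z) = z^2 + 7*z - 8, each pole is simple, so Res(f, z₀) = P(z₀)/Q'(z₀) with Q'(z) = 2*z + 7.
  Res(f, 1) = P(1)/Q'(1) = (-1)/(9) = -1/9

∮_C f(z) dz = 2πi · (-1/9) = -2*I*pi/9

Final answer: -2*I*pi/9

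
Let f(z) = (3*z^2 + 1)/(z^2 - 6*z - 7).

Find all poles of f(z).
The singularities of f are the zeros of the denominator. Factoring,
  z^2 - 6*z - 7 = (z - 7)*(z + 1)
so the candidates are z = 7, z = -1.

Check the numerator P(z) = 3*z^2 + 1 at each one:
  P(7) = 148 ≠ 0, so z = 7 is a (simple) pole.
  P(-1) = 4 ≠ 0, so z = -1 is a (simple) pole.

Poles of f: {-1, 7}

Final answer: {-1, 7}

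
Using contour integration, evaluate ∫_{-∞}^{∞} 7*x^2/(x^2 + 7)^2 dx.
sqrt(7)*pi/2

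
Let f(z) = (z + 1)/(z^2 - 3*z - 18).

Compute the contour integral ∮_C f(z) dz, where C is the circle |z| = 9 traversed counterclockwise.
By the residue theorem, ∮_C f(z) dz = 2πi · (sum of the residues of f at the poles inside |z| = 9).

The denominator factors as (z + 3)*(z - 6), so the singularities of f are simple poles at z = -3, z = 6.
  |-3|² = 9 < 81 = 9², so this pole is inside the contour.
  |6|² = 36 < 81 = 9², so this pole is inside the contour.

With P(z) = z + 1 and Q(z) = z^2 - 3*z - 18, each pole is simple, so Res(f, z₀) = P(z₀)/Q'(z₀) with Q'(z) = 2*z - 3.
  Res(f, -3) = P(-3)/Q'(-3) = (-2)/(-9) = 2/9
  Res(f, 6) = P(6)/Q'(6) = (7)/(9) = 7/9

Sum of residues inside C: 1
∮_C f(z) dz = 2πi · (1) = 2*I*pi

Final answer: 2*I*pi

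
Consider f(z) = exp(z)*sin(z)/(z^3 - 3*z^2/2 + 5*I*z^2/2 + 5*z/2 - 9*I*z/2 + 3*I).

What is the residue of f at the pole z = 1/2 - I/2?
Write f(z) = P(z)/Q(z) with P(z) = exp(z)*sin(z) and Q(z) = z^3 - 3*z^2/2 + 5*I*z^2/2 + 5*z/2 - 9*I*z/2 + 3*I.
The denominator factors as Q(z) = (z - 1/2 + I/2)*(z + 3*I)*(z - 1 - I), so z = 1/2 - I/2 is a simple zero of Q and P is analytic there; z = 1/2 - I/2 is therefore a simple pole and
  Res(f, z₀) = P(z₀)/Q'(z₀).

Q'(z) = 3*z^2 - 3*z + 5*I*z + 5/2 - 9*I/2, so Q'(1/2 - I/2) = 7/2 - 2*I.
P(1/2 - I/2) = exp(1/2 - I/2)*sin(1/2 - I/2).

Res(f, 1/2 - I/2) = (exp(1/2 - I/2)*sin(1/2 - I/2))/(7/2 - 2*I) = (14/65 + 8*I/65)*exp(1/2 - I/2)*sin(1/2 - I/2)

Final answer: (14/65 + 8*I/65)*exp(1/2 - I/2)*sin(1/2 - I/2)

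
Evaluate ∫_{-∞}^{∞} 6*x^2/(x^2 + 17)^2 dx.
3*sqrt(17)*pi/17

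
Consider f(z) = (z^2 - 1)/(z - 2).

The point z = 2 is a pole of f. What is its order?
Factor the denominator:
  z - 2 = (z - 2)

The numerator P(z) = z^2 - 1 has P(2) = 3 ≠ 0, so no factor of (z - 2) cancels.
Near z = 2 we can therefore write f(z) = g(z)/(z - 2) with g analytic at 2 and g(2) ≠ 0 (g is just the numerator).

Hence z = 2 is a pole of order 1.

Final answer: 1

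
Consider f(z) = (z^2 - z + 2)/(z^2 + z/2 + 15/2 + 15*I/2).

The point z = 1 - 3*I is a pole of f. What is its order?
Factor the denominator:
  z^2 + z/2 + 15/2 + 15*I/2 = (z - 1 + 3*I)*(z + 3/2 - 3*I)

The numerator P(z) = z^2 - z + 2 has P(1 - 3*I) = -7 - 3*I ≠ 0, so no factor of (z - 1 + 3*I) cancels.
Near z = 1 - 3*I we can therefore write f(z) = g(z)/(z - 1 + 3*I) with g analytic at 1 - 3*I and g(1 - 3*I) ≠ 0 (g is the numerator divided by the remaining denominator factors).

Hence z = 1 - 3*I is a pole of order 1.

Final answer: 1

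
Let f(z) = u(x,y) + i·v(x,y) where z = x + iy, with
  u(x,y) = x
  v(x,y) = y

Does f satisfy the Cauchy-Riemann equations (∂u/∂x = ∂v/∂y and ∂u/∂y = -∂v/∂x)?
∂u/∂x = 1
∂v/∂y = 1
∂u/∂y = 0
∂v/∂x = 0
∂u/∂x = ∂v/∂y and ∂u/∂y = -∂v/∂x hold identically; f is analytic.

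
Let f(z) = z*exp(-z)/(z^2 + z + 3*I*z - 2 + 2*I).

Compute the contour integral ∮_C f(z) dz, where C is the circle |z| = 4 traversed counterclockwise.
By the residue theorem, ∮_C f(z) dz = 2πi · (sum of the residues of f at the poles inside |z| = 4).

The denominator factors as (z + 2*I)*(z + 1 + I), so the singularities of f are simple poles at z = -2*I, z = -1 - I.
  |-2*I|² = 4 < 16 = 4², so this pole is inside the contour.
  |-1 - I|² = 2 < 16 = 4², so this pole is inside the contour.

With P(z) = z*exp(-z) and Q(z) = z^2 + z + 3*I*z - 2 + 2*I, each pole is simple, so Res(f, z₀) = P(z₀)/Q'(z₀) with Q'(z) = 2*z + 1 + 3*I.
  Res(f, -2*I) = P(-2*I)/Q'(-2*I) = (-2*I*exp(2*I))/(1 - I) = (1 - I)*exp(2*I)
  Res(f, -1 - I) = P(-1 - I)/Q'(-1 - I) = ((-1 - I)*exp(1 + I))/(-1 + I) = I*exp(1 + I)

Sum of residues inside C: (1 - I)*exp(2*I) + I*exp(1 + I)
∮_C f(z) dz = 2πi · ((1 - I)*exp(2*I) + I*exp(1 + I)) = -2*pi*exp(1 + I) + pi*(2 + 2*I)*exp(2*I)

Final answer: -2*pi*exp(1 + I) + pi*(2 + 2*I)*exp(2*I)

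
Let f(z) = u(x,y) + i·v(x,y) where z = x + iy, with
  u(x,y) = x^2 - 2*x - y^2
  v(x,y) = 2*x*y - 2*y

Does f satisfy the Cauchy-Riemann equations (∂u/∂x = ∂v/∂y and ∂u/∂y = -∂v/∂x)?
∂u/∂x = 2*x - 2
∂v/∂y = 2*x - 2
∂u/∂y = -2*y
∂v/∂x = 2*y
∂u/∂x = ∂v/∂y and ∂u/∂y = -∂v/∂x hold identically; f is analytic.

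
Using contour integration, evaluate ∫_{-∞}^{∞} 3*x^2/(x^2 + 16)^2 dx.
3*pi/8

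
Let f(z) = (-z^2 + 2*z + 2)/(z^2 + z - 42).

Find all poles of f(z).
{-7, 6}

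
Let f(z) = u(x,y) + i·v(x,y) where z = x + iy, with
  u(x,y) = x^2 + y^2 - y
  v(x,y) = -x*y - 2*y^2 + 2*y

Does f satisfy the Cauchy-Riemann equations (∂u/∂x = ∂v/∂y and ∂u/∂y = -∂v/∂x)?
∂u/∂x = 2*x
∂v/∂y = -x - 4*y + 2
∂u/∂y = 2*y - 1
∂v/∂x = -y
∂u/∂x ≠ ∂v/∂y and ∂u/∂y ≠ -∂v/∂x; the Cauchy-Riemann equations are not satisfied, so f is not analytic.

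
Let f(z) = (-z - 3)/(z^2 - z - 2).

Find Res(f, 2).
Write f(z) = P(z)/Q(z) with P(z) = -z - 3 and Q(z) = z^2 - z - 2.
The denominator factors as Q(z) = (z - 2)*(z + 1), so z = 2 is a simple zero of Q and P is analytic there; z = 2 is therefore a simple pole and
  Res(f, z₀) = P(z₀)/Q'(z₀).

Q'(z) = 2*z - 1, so Q'(2) = 3.
P(2) = -5.

Res(f, 2) = (-5)/(3) = -5/3

Final answer: -5/3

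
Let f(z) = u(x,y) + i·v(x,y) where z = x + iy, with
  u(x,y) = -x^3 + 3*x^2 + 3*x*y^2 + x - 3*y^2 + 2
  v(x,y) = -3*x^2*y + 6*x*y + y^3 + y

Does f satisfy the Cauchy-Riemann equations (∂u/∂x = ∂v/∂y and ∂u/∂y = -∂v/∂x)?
∂u/∂x = -3*x^2 + 6*x + 3*y^2 + 1
∂v/∂y = -3*x^2 + 6*x + 3*y^2 + 1
∂u/∂y = 6*x*y - 6*y
∂v/∂x = -6*x*y + 6*y
∂u/∂x = ∂v/∂y and ∂u/∂y = -∂v/∂x hold identically; f is analytic.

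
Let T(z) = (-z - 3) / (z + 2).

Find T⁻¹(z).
Set w = T(z) = (-z - 3) / (z + 2) and solve for z:
  w*(z + 2) = -z - 3
  2*w + z*(w + 1) + 3 = 0
  z*(w + 1) = -2*w - 3
  z = (2*w + 3)/(-w - 1)
Renaming the variable, T⁻¹(z) = (2*z + 3)/(-z - 1) = (-2*z - 3)/(z + 1).
(Check: ad - bc = 1 ≠ 0, so T is invertible.)

Final answer: (-2*z - 3)/(z + 1)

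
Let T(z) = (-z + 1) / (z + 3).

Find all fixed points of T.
T(z) = z means -z + 1 = z*(z + 3), i.e.
  z^2 + 4*z - 1 = 0.
Discriminant: (4)^2 - 4*(1)*(-1) = 20, so the roots are real.
  z = (-4 ± sqrt(20))/(2*(1))
Fixed points: {-sqrt(5) - 2, -2 + sqrt(5)}

Final answer: {-sqrt(5) - 2, -2 + sqrt(5)}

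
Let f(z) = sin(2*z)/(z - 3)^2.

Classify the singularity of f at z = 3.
pole of order 2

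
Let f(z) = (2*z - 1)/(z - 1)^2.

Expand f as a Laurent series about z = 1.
Put w = z - (1), i.e. z = w + 1. The denominator is w^2, so it suffices to rewrite the numerator in powers of w.

P(z) = 2*z - 1
P(w + 1) = 1 + 2*w

Dividing each term by w^2:
  f = 1/w^2 + 2/w

Substituting back w = z - 1:
  f(z) = 1/(z - 1)^2 + 2/(z - 1)

The series is finite because the numerator is a polynomial; the negative powers form the principal part, and the coefficient of 1/(z - 1) gives Res(f, 1) = 2.

Final answer: 1/(z - 1)^2 + 2/(z - 1)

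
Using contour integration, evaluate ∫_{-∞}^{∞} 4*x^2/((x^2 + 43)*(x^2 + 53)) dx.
Let f(z) = 4*z^2/((z^2 + 43)*(z^2 + 53)). The denominator has no real zeros and deg Q - deg P = 2 ≥ 2, so the integral of f over the upper semicircle |z| = R tends to 0 as R → ∞. Closing the contour in the upper half-plane,
  ∫_{-∞}^{∞} f(x) dx = 2πi · Σ Res(f, z_k)  over the poles with Im z_k > 0.

Zeros of the denominator: z^2 + 43 = 0 gives z = ±sqrt(43)*I; z^2 + 53 = 0 gives z = ±sqrt(53)*I.
Upper half-plane: z = sqrt(43)*I, z = sqrt(53)*I (simple).

Each pole is a simple zero of Q(z) = z^4 + 96*z^2 + 2279, so Res(f, z₀) = P(z₀)/Q'(z₀) with P(z) = 4*z^2, Q'(z) = 4*z^3 + 192*z:
  Res(f, sqrt(43)*I) = (-172)/(20*sqrt(43)*I) = sqrt(43)*I/5
  Res(f, sqrt(53)*I) = (-212)/(-20*sqrt(53)*I) = -sqrt(53)*I/5

Sum of residues: I*(-sqrt(53) + sqrt(43))/5
∫_{-∞}^{∞} f(x) dx = 2πi · (I*(-sqrt(53) + sqrt(43))/5) = 2*pi*(-sqrt(43) + sqrt(53))/5

Final answer: 2*pi*(-sqrt(43) + sqrt(53))/5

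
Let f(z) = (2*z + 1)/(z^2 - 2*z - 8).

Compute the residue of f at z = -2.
Write f(z) = P(z)/Q(z) with P(z) = 2*z + 1 and Q(z) = z^2 - 2*z - 8.
The denominator factors as Q(z) = (z + 2)*(z - 4), so z = -2 is a simple zero of Q and P is analytic there; z = -2 is therefore a simple pole and
  Res(f, z₀) = P(z₀)/Q'(z₀).

Q'(z) = 2*z - 2, so Q'(-2) = -6.
P(-2) = -3.

Res(f, -2) = (-3)/(-6) = 1/2

Final answer: 1/2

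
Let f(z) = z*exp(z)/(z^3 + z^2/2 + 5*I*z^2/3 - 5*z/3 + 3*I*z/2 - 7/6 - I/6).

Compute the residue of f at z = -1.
Write f(z) = P(z)/Q(z) with P(z) = z*exp(z) and Q(z) = z^3 + z^2/2 + 5*I*z^2/3 - 5*z/3 + 3*I*z/2 - 7/6 - I/6.
The denominator factors as Q(z) = (z + 1)*(z - 1 + I)*(z + 1/2 + 2*I/3), so z = -1 is a simple zero of Q and P is analytic there; z = -1 is therefore a simple pole and
  Res(f, z₀) = P(z₀)/Q'(z₀).

Q'(z) = 3*z^2 + z + 10*I*z/3 - 5/3 + 3*I/2, so Q'(-1) = 1/3 - 11*I/6.
P(-1) = -exp(-1).

Res(f, -1) = (-exp(-1))/(1/3 - 11*I/6) = (-12/125 - 66*I/125)*exp(-1)

Final answer: (-12/125 - 66*I/125)*exp(-1)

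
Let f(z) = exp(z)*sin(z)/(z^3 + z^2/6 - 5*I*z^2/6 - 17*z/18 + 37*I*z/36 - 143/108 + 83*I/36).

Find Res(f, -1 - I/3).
Write f(z) = P(z)/Q(z) with P(z) = exp(z)*sin(z) and Q(z) = z^3 + z^2/6 - 5*I*z^2/6 - 17*z/18 + 37*I*z/36 - 143/108 + 83*I/36.
The denominator factors as Q(z) = (z + 2/3 - 3*I/2)*(z - 3/2 + I/3)*(z + 1 + I/3), so z = -1 - I/3 is a simple zero of Q and P is analytic there; z = -1 - I/3 is therefore a simple pole and
  Res(f, z₀) = P(z₀)/Q'(z₀).

Q'(z) = 3*z^2 + z/3 - 5*I*z/3 - 17/18 + 37*I/36, so Q'(-1 - I/3) = 5/6 + 55*I/12.
P(-1 - I/3) = -exp(-1 - I/3)*sin(1 + I/3).

Res(f, -1 - I/3) = (-exp(-1 - I/3)*sin(1 + I/3))/(5/6 + 55*I/12) = (-24/625 + 132*I/625)*exp(-1 - I/3)*sin(1 + I/3)

Final answer: (-24/625 + 132*I/625)*exp(-1 - I/3)*sin(1 + I/3)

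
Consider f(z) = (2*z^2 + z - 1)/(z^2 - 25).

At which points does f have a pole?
{-5, 5}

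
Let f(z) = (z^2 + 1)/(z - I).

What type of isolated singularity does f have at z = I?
The numerator vanishes at z = I ((I)^2 = -1), so it is divisible by z - I:
  z^2 + 1 = (z - I)*(z + I)
Hence for z ≠ I, f(z) = z + I, a polynomial, and lim_{z→I} f(z) = 2*I is finite.
So the singularity is removable.

Final answer: removable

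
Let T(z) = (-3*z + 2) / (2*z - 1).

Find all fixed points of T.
T(z) = z means -3*z + 2 = z*(2*z - 1), i.e.
  2*z^2 + 2*z - 2 = 0.
Discriminant: (2)^2 - 4*(2)*(-2) = 20, so the roots are real.
  z = (-2 ± sqrt(20))/(2*(2))
Fixed points: {-sqrt(5)/2 - 1/2, -1/2 + sqrt(5)/2}

Final answer: {-sqrt(5)/2 - 1/2, -1/2 + sqrt(5)/2}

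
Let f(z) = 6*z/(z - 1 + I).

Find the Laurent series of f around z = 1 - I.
(6 - 6*I)/(z - 1 + I) + 6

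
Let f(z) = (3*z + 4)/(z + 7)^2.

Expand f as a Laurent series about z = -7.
Put w = z - (-7), i.e. z = w - 7. The denominator is w^2, so it suffices to rewrite the numerator in powers of w.

P(z) = 3*z + 4
P(w - 7) = -17 + 3*w

Dividing each term by w^2:
  f = -17/w^2 + 3/w

Substituting back w = z + 7:
  f(z) = -17/(z + 7)^2 + 3/(z + 7)

The series is finite because the numerator is a polynomial; the negative powers form the principal part, and the coefficient of 1/(z + 7) gives Res(f, -7) = 3.

Final answer: -17/(z + 7)^2 + 3/(z + 7)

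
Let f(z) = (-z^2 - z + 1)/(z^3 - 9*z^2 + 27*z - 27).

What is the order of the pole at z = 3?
Factor the denominator:
  z^3 - 9*z^2 + 27*z - 27 = (z - 3)^3

The numerator P(z) = -z^2 - z + 1 has P(3) = -11 ≠ 0, so no factor of (z - 3) cancels.
Near z = 3 we can therefore write f(z) = g(z)/(z - 3)^3 with g analytic at 3 and g(3) ≠ 0 (g is just the numerator).

Hence z = 3 is a pole of order 3.

Final answer: 3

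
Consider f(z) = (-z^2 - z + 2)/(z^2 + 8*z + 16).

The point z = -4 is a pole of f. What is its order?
Factor the denominator:
  z^2 + 8*z + 16 = (z + 4)^2

The numerator P(z) = -z^2 - z + 2 has P(-4) = -10 ≠ 0, so no factor of (z + 4) cancels.
Near z = -4 we can therefore write f(z) = g(z)/(z + 4)^2 with g analytic at -4 and g(-4) ≠ 0 (g is just the numerator).

Hence z = -4 is a pole of order 2.

Final answer: 2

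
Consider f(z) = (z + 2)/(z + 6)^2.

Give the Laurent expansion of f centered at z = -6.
Put w = z - (-6), i.e. z = w - 6. The denominator is w^2, so it suffices to rewrite the numerator in powers of w.

P(z) = z + 2
P(w - 6) = -4 + w

Dividing each term by w^2:
  f = -4/w^2 + 1/w

Substituting back w = z + 6:
  f(z) = -4/(z + 6)^2 + 1/(z + 6)

The series is finite because the numerator is a polynomial; the negative powers form the principal part, and the coefficient of 1/(z + 6) gives Res(f, -6) = 1.

Final answer: -4/(z + 6)^2 + 1/(z + 6)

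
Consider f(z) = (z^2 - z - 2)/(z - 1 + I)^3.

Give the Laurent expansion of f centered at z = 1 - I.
Put w = z - (1 - I), i.e. z = w + 1 - I. The denominator is w^3, so it suffices to rewrite the numerator in powers of w.

P(z) = z^2 - z - 2
P(w + 1 - I) = -3 - I + (1 - 2*I)*w + w^2

Dividing each term by w^3:
  f = (-3 - I)/w^3 + (1 - 2*I)/w^2 + 1/w

Substituting back w = z - 1 + I:
  f(z) = (-3 - I)/(z - 1 + I)^3 + (1 - 2*I)/(z - 1 + I)^2 + 1/(z - 1 + I)

The series is finite because the numerator is a polynomial; the negative powers form the principal part, and the coefficient of 1/(z - 1 + I) gives Res(f, 1 - I) = 1.

Final answer: (-3 - I)/(z - 1 + I)^3 + (1 - 2*I)/(z - 1 + I)^2 + 1/(z - 1 + I)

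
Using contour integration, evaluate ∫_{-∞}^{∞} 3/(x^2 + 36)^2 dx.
Let f(z) = 3/(z^2 + 36)^2. The denominator has no real zeros and deg Q - deg P = 4 ≥ 2, so the integral of f over the upper semicircle |z| = R tends to 0 as R → ∞. Closing the contour in the upper half-plane,
  ∫_{-∞}^{∞} f(x) dx = 2πi · Σ Res(f, z_k)  over the poles with Im z_k > 0.

Zeros of the denominator: z^2 + 36 = 0 gives z = ±6*I.
Upper half-plane: z = 6*I (a pole of order 2).

Write f(z) = g(z)/(z - 6*I)^2 with g(z) = 3/(z + 6*I)^2. For a double pole, Res(f, z₀) = g'(z₀):
  g'(z) = -6/(z + 6*I)^3
  Res(f, 6*I) = g'(6*I) = -I/288

∫_{-∞}^{∞} f(x) dx = 2πi · (-I/288) = pi/144

Final answer: pi/144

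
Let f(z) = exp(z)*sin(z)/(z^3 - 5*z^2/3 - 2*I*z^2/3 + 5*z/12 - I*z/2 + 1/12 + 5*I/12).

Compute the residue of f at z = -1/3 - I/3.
Write f(z) = P(z)/Q(z) with P(z) = exp(z)*sin(z) and Q(z) = z^3 - 5*z^2/3 - 2*I*z^2/3 + 5*z/12 - I*z/2 + 1/12 + 5*I/12.
The denominator factors as Q(z) = (z + 1/3 + I/3)*(z - 1/2)*(z - 3/2 - I), so z = -1/3 - I/3 is a simple zero of Q and P is analytic there; z = -1/3 - I/3 is therefore a simple pole and
  Res(f, z₀) = P(z₀)/Q'(z₀).

Q'(z) = 3*z^2 - 10*z/3 - 4*I*z/3 + 5/12 - I/2, so Q'(-1/3 - I/3) = 13/12 + 31*I/18.
P(-1/3 - I/3) = -exp(-1/3 - I/3)*sin(1/3 + I/3).

Res(f, -1/3 - I/3) = (-exp(-1/3 - I/3)*sin(1/3 + I/3))/(13/12 + 31*I/18) = (-1404/5365 + 2232*I/5365)*exp(-1/3 - I/3)*sin(1/3 + I/3)

Final answer: (-1404/5365 + 2232*I/5365)*exp(-1/3 - I/3)*sin(1/3 + I/3)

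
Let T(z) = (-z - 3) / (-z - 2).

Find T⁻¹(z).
Set w = T(z) = (-z - 3) / (-z - 2) and solve for z:
  w*(-z - 2) = -z - 3
  -2*w + z*(1 - w) + 3 = 0
  z*(1 - w) = 2*w - 3
  z = (3 - 2*w)/(w - 1)
Renaming the variable, T⁻¹(z) = (-2*z + 3)/(z - 1).
(Check: ad - bc = -1 ≠ 0, so T is invertible.)

Final answer: (-2*z + 3)/(z - 1)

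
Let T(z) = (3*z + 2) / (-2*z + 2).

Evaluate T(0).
Substitute z = 0:
  numerator:   3*(0) + 2 = 2
  denominator: -2*(0) + 2 = 2
T(0) = (2)/(2) = 1

Final answer: 1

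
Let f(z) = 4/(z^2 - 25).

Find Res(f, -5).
Write f(z) = P(z)/Q(z) with P(z) = 4 and Q(z) = z^2 - 25.
The denominator factors as Q(z) = (z + 5)*(z - 5), so z = -5 is a simple zero of Q and P is analytic there; z = -5 is therefore a simple pole and
  Res(f, z₀) = P(z₀)/Q'(z₀).

Q'(z) = 2*z, so Q'(-5) = -10.
P(-5) = 4.

Res(f, -5) = (4)/(-10) = -2/5

Final answer: -2/5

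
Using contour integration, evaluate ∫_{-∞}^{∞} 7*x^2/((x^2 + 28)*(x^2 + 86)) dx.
Let f(z) = 7*z^2/((z^2 + 28)*(z^2 + 86)). The denominator has no real zeros and deg Q - deg P = 2 ≥ 2, so the integral of f over the upper semicircle |z| = R tends to 0 as R → ∞. Closing the contour in the upper half-plane,
  ∫_{-∞}^{∞} f(x) dx = 2πi · Σ Res(f, z_k)  over the poles with Im z_k > 0.

Zeros of the denominator: z^2 + 28 = 0 gives z = ±2*sqrt(7)*I; z^2 + 86 = 0 gives z = ±sqrt(86)*I.
Upper half-plane: z = 2*sqrt(7)*I, z = sqrt(86)*I (simple).

Each pole is a simple zero of Q(z) = z^4 + 114*z^2 + 2408, so Res(f, z₀) = P(z₀)/Q'(z₀) with P(z) = 7*z^2, Q'(z) = 4*z^3 + 228*z:
  Res(f, 2*sqrt(7)*I) = (-196)/(232*sqrt(7)*I) = 7*sqrt(7)*I/58
  Res(f, sqrt(86)*I) = (-602)/(-116*sqrt(86)*I) = -7*sqrt(86)*I/116

Sum of residues: 7*I*(-sqrt(86) + 2*sqrt(7))/116
∫_{-∞}^{∞} f(x) dx = 2πi · (7*I*(-sqrt(86) + 2*sqrt(7))/116) = 7*pi*(-2*sqrt(7) + sqrt(86))/58

Final answer: 7*pi*(-2*sqrt(7) + sqrt(86))/58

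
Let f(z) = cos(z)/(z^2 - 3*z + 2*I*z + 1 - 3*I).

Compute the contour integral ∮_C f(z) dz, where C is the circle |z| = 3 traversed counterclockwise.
By the residue theorem, ∮_C f(z) dz = 2πi · (sum of the residues of f at the poles inside |z| = 3).

The denominator factors as (z - 1 + I)*(z - 2 + I), so the singularities of f are simple poles at z = 1 - I, z = 2 - I.
  |1 - I|² = 2 < 9 = 3², so this pole is inside the contour.
  |2 - I|² = 5 < 9 = 3², so this pole is inside the contour.

With P(z) = cos(z) and Q(z) = z^2 - 3*z + 2*I*z + 1 - 3*I, each pole is simple, so Res(f, z₀) = P(z₀)/Q'(z₀) with Q'(z) = 2*z - 3 + 2*I.
  Res(f, 1 - I) = P(1 - I)/Q'(1 - I) = (cos(1 - I))/(-1) = -cos(1 - I)
  Res(f, 2 - I) = P(2 - I)/Q'(2 - I) = (cos(2 - I))/(1) = cos(2 - I)

Sum of residues inside C: -cos(1 - I) + cos(2 - I)
∮_C f(z) dz = 2πi · (-cos(1 - I) + cos(2 - I)) = -2*I*pi*cos(1 - I) + 2*I*pi*cos(2 - I)

Final answer: -2*I*pi*cos(1 - I) + 2*I*pi*cos(2 - I)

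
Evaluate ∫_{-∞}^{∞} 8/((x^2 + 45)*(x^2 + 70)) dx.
4*pi*(-3*sqrt(70) + 14*sqrt(5))/2625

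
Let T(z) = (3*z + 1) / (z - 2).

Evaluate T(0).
Substitute z = 0:
  numerator:   3*(0) + 1 = 1
  denominator: (0) - 2 = -2
T(0) = (1)/(-2) = -1/2

Final answer: -1/2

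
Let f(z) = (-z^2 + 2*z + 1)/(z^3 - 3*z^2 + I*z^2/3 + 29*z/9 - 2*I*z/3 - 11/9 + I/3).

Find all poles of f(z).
The singularities of f are the zeros of the denominator. Factoring,
  z^3 - 3*z^2 + I*z^2/3 + 29*z/9 - 2*I*z/3 - 11/9 + I/3 = (z - 1)*(z - 1 - I/3)*(z - 1 + 2*I/3)
so the candidates are z = 1, z = 1 + I/3, z = 1 - 2*I/3.

Check the numerator P(z) = -z^2 + 2*z + 1 at each one:
  P(1) = 2 ≠ 0, so z = 1 is a (simple) pole.
  P(1 + I/3) = 19/9 ≠ 0, so z = 1 + I/3 is a (simple) pole.
  P(1 - 2*I/3) = 22/9 ≠ 0, so z = 1 - 2*I/3 is a (simple) pole.

Poles of f: {1 - 2*I/3, 1, 1 + I/3}

Final answer: {1 - 2*I/3, 1, 1 + I/3}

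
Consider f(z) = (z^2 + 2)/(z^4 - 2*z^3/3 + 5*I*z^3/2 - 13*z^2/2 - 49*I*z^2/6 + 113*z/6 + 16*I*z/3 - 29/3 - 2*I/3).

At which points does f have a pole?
The singularities of f are the zeros of the denominator. Factoring,
  z^4 - 2*z^3/3 + 5*I*z^3/2 - 13*z^2/2 - 49*I*z^2/6 + 113*z/6 + 16*I*z/3 - 29/3 - 2*I/3 = (z + 3 + 2*I)*(z - 1 + 3*I/2)*(z - 2 - I)*(z - 2/3)
so the candidates are z = -3 - 2*I, z = 1 - 3*I/2, z = 2 + I, z = 2/3.

Check the numerator P(z) = z^2 + 2 at each one:
  P(-3 - 2*I) = 7 + 12*I ≠ 0, so z = -3 - 2*I is a (simple) pole.
  P(1 - 3*I/2) = 3/4 - 3*I ≠ 0, so z = 1 - 3*I/2 is a (simple) pole.
  P(2 + I) = 5 + 4*I ≠ 0, so z = 2 + I is a (simple) pole.
  P(2/3) = 22/9 ≠ 0, so z = 2/3 is a (simple) pole.

Poles of f: {-3 - 2*I, 2/3, 1 - 3*I/2, 2 + I}

Final answer: {-3 - 2*I, 2/3, 1 - 3*I/2, 2 + I}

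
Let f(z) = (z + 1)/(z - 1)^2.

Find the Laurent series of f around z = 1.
Put w = z - (1), i.e. z = w + 1. The denominator is w^2, so it suffices to rewrite the numerator in powers of w.

P(z) = z + 1
P(w + 1) = 2 + w

Dividing each term by w^2:
  f = 2/w^2 + 1/w

Substituting back w = z - 1:
  f(z) = 2/(z - 1)^2 + 1/(z - 1)

The series is finite because the numerator is a polynomial; the negative powers form the principal part, and the coefficient of 1/(z - 1) gives Res(f, 1) = 1.

Final answer: 2/(z - 1)^2 + 1/(z - 1)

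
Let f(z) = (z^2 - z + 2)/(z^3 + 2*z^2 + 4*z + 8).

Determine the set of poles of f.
{-2, -2*I, 2*I}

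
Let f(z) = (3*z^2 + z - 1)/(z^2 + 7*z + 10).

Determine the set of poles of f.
The singularities of f are the zeros of the denominator. Factoring,
  z^2 + 7*z + 10 = (z + 2)*(z + 5)
so the candidates are z = -2, z = -5.

Check the numerator P(z) = 3*z^2 + z - 1 at each one:
  P(-2) = 9 ≠ 0, so z = -2 is a (simple) pole.
  P(-5) = 69 ≠ 0, so z = -5 is a (simple) pole.

Poles of f: {-5, -2}

Final answer: {-5, -2}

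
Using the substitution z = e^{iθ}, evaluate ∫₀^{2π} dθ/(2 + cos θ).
Let J = ∫₀^{2π} dθ/(2 + cos θ).
Put z = e^{iθ}: then cos θ = (z + 1/z)/2, dθ = dz/(iz), and z runs once counterclockwise around |z| = 1:
  J = ∮_{|z|=1} 1/(2 + (z + 1/z)/2) · dz/(iz) = (2/i) ∮_{|z|=1} dz/(z^2 + 4*z + 1).
The roots of z^2 + 4*z + 1 are z = (-2 ± sqrt(2^2 - 1^2)), with sqrt(3) = sqrt(3); their product is 1, so only z₊ = -2 + sqrt(3) lies inside the unit circle (z₋ = -2 - sqrt(3) lies outside).
z₊ is a simple zero of q(z) = z^2 + 4*z + 1, so Res(1/q, z₊) = 1/q'(z₊) with q'(z) = 2*z + 4; and q'(z₊) = (z₊ - z₋) = 2*sqrt(3).
Therefore J = (2/i) · 2πi · 1/(2*sqrt(3)) = 2*pi/(sqrt(3)) = 2*sqrt(3)*pi/3

Final answer: 2*sqrt(3)*pi/3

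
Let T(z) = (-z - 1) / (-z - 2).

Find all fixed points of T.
T(z) = z means -z - 1 = z*(-z - 2), i.e.
  -z^2 - z + 1 = 0.
Discriminant: (-1)^2 - 4*(-1)*(1) = 5, so the roots are real.
  z = (1 ± sqrt(5))/(2*(-1))
Fixed points: {-sqrt(5)/2 - 1/2, -1/2 + sqrt(5)/2}

Final answer: {-sqrt(5)/2 - 1/2, -1/2 + sqrt(5)/2}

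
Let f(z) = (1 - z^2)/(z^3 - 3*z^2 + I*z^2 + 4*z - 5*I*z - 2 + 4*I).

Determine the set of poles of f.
The singularities of f are the zeros of the denominator. Factoring,
  z^3 - 3*z^2 + I*z^2 + 4*z - 5*I*z - 2 + 4*I = (z - 2 - I)*(z - 1)*(z + 2*I)
so the candidates are z = 2 + I, z = 1, z = -2*I.

Check the numerator P(z) = 1 - z^2 at each one:
  P(2 + I) = -2 - 4*I ≠ 0, so z = 2 + I is a (simple) pole.
  P(1) = 0, so the factor (z - 1) cancels and z = 1 is only a removable singularity, not a pole.
  P(-2*I) = 5 ≠ 0, so z = -2*I is a (simple) pole.

Poles of f: {-2*I, 2 + I}

Final answer: {-2*I, 2 + I}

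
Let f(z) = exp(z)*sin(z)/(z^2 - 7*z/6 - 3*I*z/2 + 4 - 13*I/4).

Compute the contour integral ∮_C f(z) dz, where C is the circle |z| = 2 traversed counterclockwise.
By the residue theorem, ∮_C f(z) dz = 2πi · (sum of the residues of f at the poles inside |z| = 2).

The denominator factors as (z + 1/3 + 3*I/2)*(z - 3/2 - 3*I), so the singularities of f are simple poles at z = -1/3 - 3*I/2, z = 3/2 + 3*I.
  |-1/3 - 3*I/2|² = 85/36 < 4 = 2², so this pole is inside the contour.
  |3/2 + 3*I|² = 45/4 > 4 = 2², so this pole is outside the contour.

With P(z) = exp(z)*sin(z) and Q(z) = z^2 - 7*z/6 - 3*I*z/2 + 4 - 13*I/4, each pole is simple, so Res(f, z₀) = P(z₀)/Q'(z₀) with Q'(z) = 2*z - 7/6 - 3*I/2.
  Res(f, -1/3 - 3*I/2) = P(-1/3 - 3*I/2)/Q'(-1/3 - 3*I/2) = (-exp(-1/3 - 3*I/2)*sin(1/3 + 3*I/2))/(-11/6 - 9*I/2) = (33/425 - 81*I/425)*exp(-1/3 - 3*I/2)*sin(1/3 + 3*I/2)

∮_C f(z) dz = 2πi · ((33/425 - 81*I/425)*exp(-1/3 - 3*I/2)*sin(1/3 + 3*I/2)) = pi*(162/425 + 66*I/425)*exp(-1/3 - 3*I/2)*sin(1/3 + 3*I/2)

Final answer: pi*(162/425 + 66*I/425)*exp(-1/3 - 3*I/2)*sin(1/3 + 3*I/2)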